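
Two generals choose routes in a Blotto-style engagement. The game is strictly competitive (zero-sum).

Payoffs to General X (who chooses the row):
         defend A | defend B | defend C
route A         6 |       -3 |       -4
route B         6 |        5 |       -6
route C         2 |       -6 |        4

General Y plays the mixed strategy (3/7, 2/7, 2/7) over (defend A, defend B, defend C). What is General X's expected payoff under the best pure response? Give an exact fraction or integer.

16/7

route A: (6)·(3/7) + (-3)·(2/7) + (-4)·(2/7) = 4/7.
route B: (6)·(3/7) + (5)·(2/7) + (-6)·(2/7) = 16/7.
route C: (2)·(3/7) + (-6)·(2/7) + (4)·(2/7) = 2/7.
The best pure response is route B with expected payoff 16/7.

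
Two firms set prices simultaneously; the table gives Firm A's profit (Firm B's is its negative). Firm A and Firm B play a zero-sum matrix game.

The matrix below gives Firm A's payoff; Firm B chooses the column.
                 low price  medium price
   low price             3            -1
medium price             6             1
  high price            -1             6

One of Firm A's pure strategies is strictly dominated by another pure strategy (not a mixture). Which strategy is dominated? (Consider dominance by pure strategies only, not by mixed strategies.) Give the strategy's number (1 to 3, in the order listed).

Compare low price with medium price: 6 > 3, 1 > -1.
So medium price strictly dominates low price for Firm A; low price is strictly dominated.

1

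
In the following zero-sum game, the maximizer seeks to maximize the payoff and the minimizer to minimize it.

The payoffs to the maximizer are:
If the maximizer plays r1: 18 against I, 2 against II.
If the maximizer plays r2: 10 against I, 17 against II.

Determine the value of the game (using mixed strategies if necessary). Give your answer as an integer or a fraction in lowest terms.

286/23

Row minima are 2 and 10, so the maximizer's maximin is 10; column maxima are 18 and 17, so the minimizer's minimax is 17. These differ, so the equilibrium is in mixed strategies.
Let the maximizer play r1 with probability p. The minimizer is indifferent when 18p + 10(1−p) = 2p + 17(1−p), giving p = 7/23.
Let the minimizer play I with probability q. The maximizer is indifferent when 18q + 2(1−q) = 10q + 17(1−q), giving q = 15/23.
The value is 18·(15/23) + (2)·(8/23) = 286/23.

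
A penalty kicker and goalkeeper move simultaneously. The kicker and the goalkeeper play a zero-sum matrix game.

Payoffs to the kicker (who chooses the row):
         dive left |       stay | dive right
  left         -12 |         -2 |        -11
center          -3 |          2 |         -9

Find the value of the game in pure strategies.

-9

Row minima: -12, -9 → the kicker's maximin is -9.
Column maxima: -3, 2, -9 → the goalkeeper's minimax is -9.
They coincide at (center, dive right), so the value is -9.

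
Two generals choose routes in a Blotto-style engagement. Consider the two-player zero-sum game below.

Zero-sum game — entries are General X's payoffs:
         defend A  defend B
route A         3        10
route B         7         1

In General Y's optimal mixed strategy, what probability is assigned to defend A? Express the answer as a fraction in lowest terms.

Row minima are 3 and 1, so General X's maximin is 3; column maxima are 7 and 10, so General Y's minimax is 7. These differ, so the equilibrium is in mixed strategies.
Let General Y play defend A with probability q. General X is indifferent when 3q + 10(1−q) = 7q + (1−q), giving q = 9/13.

9/13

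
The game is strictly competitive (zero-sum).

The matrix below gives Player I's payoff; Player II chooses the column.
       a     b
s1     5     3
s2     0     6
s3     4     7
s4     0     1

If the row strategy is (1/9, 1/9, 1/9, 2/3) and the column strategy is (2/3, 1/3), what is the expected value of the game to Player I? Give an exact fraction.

Against (2/3, 1/3), each row's expected payoff is s1: 13/3; s2: 2; s3: 5; s4: 1/3.
Taking the (1/9, 1/9, 1/9, 2/3)-weighted average: (1/9)·(13/3) + (1/9)·(2) + (1/9)·(5) + (2/3)·(1/3) = 40/27.

40/27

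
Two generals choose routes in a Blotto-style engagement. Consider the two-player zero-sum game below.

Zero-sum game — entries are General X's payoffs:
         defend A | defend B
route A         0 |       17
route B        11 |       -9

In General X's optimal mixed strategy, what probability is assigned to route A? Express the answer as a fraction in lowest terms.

20/37

Row minima are 0 and -9, so General X's maximin is 0; column maxima are 11 and 17, so General Y's minimax is 11. These differ, so the equilibrium is in mixed strategies.
Let General X play route A with probability p. General Y is indifferent when 11(1−p) = 17p − 9(1−p), giving p = 20/37.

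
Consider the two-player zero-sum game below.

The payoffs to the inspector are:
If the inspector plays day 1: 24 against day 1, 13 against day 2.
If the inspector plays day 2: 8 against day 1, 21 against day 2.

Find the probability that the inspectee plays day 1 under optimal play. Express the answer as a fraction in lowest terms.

Row minima are 13 and 8, so the inspector's maximin is 13; column maxima are 24 and 21, so the inspectee's minimax is 21. These differ, so the equilibrium is in mixed strategies.
Let the inspectee play day 1 with probability q. The inspector is indifferent when 24q + 13(1−q) = 8q + 21(1−q), giving q = 1/3.

1/3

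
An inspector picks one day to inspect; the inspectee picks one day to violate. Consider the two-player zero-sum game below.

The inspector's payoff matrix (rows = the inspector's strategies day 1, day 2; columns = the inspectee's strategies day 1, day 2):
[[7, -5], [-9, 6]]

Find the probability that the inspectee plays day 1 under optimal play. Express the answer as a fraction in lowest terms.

11/27

Row minima are -5 and -9, so the inspector's maximin is -5; column maxima are 7 and 6, so the inspectee's minimax is 6. These differ, so the equilibrium is in mixed strategies.
Let the inspectee play day 1 with probability q. The inspector is indifferent when 7q − 5(1−q) = −9q + 6(1−q), giving q = 11/27.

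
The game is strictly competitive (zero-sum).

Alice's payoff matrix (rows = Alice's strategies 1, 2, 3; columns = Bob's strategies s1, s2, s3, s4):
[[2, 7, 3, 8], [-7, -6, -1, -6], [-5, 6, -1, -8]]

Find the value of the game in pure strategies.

2

Row minima: 2, -7, -8 → Alice's maximin is 2.
Column maxima: 2, 7, 3, 8 → Bob's minimax is 2.
They coincide at (1, s1), so the value is 2.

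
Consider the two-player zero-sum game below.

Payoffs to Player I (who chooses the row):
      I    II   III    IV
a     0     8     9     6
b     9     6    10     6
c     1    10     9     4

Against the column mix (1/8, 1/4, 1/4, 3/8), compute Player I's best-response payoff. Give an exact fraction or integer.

59/8

a: (0)·(1/8) + (8)·(1/4) + (9)·(1/4) + (6)·(3/8) = 13/2.
b: (9)·(1/8) + (6)·(1/4) + (10)·(1/4) + (6)·(3/8) = 59/8.
c: (1)·(1/8) + (10)·(1/4) + (9)·(1/4) + (4)·(3/8) = 51/8.
The best pure response is b with expected payoff 59/8.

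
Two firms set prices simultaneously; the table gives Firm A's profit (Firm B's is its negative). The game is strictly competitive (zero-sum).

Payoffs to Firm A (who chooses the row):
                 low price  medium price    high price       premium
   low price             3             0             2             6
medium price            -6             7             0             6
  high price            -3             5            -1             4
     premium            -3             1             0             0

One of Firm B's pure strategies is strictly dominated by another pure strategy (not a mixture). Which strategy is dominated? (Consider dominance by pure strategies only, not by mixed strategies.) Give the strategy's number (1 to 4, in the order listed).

Firm B prefers columns that give Firm A less. Compare premium with low price: 3 < 6, -6 < 6, -3 < 4, -3 < 0.
So low price strictly dominates premium for Firm B; premium is strictly dominated.

4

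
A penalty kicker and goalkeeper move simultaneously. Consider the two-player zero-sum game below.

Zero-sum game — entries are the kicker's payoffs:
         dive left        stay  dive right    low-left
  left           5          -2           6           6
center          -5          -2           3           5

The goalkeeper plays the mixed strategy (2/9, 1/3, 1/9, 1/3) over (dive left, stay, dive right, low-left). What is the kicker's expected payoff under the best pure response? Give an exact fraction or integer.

28/9

left: (5)·(2/9) + (-2)·(1/3) + (6)·(1/9) + (6)·(1/3) = 28/9.
center: (-5)·(2/9) + (-2)·(1/3) + (3)·(1/9) + (5)·(1/3) = 2/9.
The best pure response is left with expected payoff 28/9.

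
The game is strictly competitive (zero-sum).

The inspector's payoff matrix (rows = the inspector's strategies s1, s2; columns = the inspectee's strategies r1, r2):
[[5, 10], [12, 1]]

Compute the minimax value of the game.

Row minima are 5 and 1, so the inspector's maximin is 5; column maxima are 12 and 10, so the inspectee's minimax is 10. These differ, so the equilibrium is in mixed strategies.
Let the inspector play s1 with probability p. The inspectee is indifferent when 5p + 12(1−p) = 10p + (1−p), giving p = 11/16.
Let the inspectee play r1 with probability q. The inspector is indifferent when 5q + 10(1−q) = 12q + (1−q), giving q = 9/16.
The value is 5·(9/16) + (10)·(7/16) = 115/16.

115/16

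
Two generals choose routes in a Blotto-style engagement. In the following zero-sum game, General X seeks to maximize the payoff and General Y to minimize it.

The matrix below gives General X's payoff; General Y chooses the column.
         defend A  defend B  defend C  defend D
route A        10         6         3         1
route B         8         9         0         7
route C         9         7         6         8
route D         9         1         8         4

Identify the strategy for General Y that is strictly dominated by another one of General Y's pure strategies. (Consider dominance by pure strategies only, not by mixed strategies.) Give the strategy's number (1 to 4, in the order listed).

General Y prefers columns that give General X less. Compare defend A with defend C: 3 < 10, 0 < 8, 6 < 9, 8 < 9.
So defend C strictly dominates defend A for General Y; defend A is strictly dominated.

1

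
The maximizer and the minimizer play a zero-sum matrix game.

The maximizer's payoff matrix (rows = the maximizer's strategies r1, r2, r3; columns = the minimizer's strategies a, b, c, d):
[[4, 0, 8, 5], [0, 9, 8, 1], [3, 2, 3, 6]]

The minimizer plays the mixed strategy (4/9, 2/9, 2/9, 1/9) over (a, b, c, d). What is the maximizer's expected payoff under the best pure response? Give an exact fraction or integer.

r1: (4)·(4/9) + (0)·(2/9) + (8)·(2/9) + (5)·(1/9) = 37/9.
r2: (0)·(4/9) + (9)·(2/9) + (8)·(2/9) + (1)·(1/9) = 35/9.
r3: (3)·(4/9) + (2)·(2/9) + (3)·(2/9) + (6)·(1/9) = 28/9.
The best pure response is r1 with expected payoff 37/9.

37/9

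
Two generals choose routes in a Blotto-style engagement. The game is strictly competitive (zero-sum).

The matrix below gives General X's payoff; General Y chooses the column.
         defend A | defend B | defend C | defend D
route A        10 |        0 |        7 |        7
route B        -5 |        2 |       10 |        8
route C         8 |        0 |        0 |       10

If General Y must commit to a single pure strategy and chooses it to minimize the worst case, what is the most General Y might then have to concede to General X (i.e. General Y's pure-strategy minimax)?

2

The worst case (largest entry) in each column is defend A: 10, defend B: 2, defend C: 10, defend D: 10.
The best (smallest) of these is 2.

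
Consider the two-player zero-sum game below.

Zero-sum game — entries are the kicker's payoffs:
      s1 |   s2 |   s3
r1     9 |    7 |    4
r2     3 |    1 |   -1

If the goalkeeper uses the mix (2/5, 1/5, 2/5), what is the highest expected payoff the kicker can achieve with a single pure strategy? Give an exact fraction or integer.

r1: (9)·(2/5) + (7)·(1/5) + (4)·(2/5) = 33/5.
r2: (3)·(2/5) + (1)·(1/5) + (-1)·(2/5) = 1.
The best pure response is r1 with expected payoff 33/5.

33/5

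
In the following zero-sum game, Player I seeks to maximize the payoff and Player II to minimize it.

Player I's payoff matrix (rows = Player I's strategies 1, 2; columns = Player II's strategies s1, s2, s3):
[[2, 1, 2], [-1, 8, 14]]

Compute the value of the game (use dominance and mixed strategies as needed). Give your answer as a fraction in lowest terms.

Column s3 is strictly dominated by s2 for Player II (it gives Player I more in every row).
The remaining 2×2 game on (1, 2) × (s1, s2) has no saddle point. Let Player I play 1 with probability p; indifference gives 2p − (1−p) = p + 8(1−p), so p = 9/10.
Similarly Player II's optimal q on s1 is 7/10, and the value is 2·(7/10) + (1)·(3/10) = 17/10.

17/10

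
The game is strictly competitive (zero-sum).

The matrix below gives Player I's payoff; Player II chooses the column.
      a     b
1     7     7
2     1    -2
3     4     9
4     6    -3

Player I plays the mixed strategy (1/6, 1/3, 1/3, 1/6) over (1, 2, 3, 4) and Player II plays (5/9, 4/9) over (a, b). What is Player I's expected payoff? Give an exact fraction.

Against (5/9, 4/9), each row's expected payoff is 1: 7; 2: -1/3; 3: 56/9; 4: 2.
Taking the (1/6, 1/3, 1/3, 1/6)-weighted average: (1/6)·(7) + (1/3)·(-1/3) + (1/3)·(56/9) + (1/6)·(2) = 187/54.

187/54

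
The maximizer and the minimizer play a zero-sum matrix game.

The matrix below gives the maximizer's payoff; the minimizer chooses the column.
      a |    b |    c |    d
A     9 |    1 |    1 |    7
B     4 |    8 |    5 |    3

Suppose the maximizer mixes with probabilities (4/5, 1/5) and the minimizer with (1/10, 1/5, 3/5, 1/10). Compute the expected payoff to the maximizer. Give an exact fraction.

Against (1/10, 1/5, 3/5, 1/10), each row's expected payoff is A: 12/5; B: 53/10.
Taking the (4/5, 1/5)-weighted average: (4/5)·(12/5) + (1/5)·(53/10) = 149/50.

149/50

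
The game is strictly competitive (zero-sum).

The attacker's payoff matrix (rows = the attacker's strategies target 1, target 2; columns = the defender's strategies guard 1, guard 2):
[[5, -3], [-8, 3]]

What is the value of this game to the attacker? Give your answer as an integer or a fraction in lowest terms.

Row minima are -3 and -8, so the attacker's maximin is -3; column maxima are 5 and 3, so the defender's minimax is 3. These differ, so the equilibrium is in mixed strategies.
Let the attacker play target 1 with probability p. The defender is indifferent when 5p − 8(1−p) = −3p + 3(1−p), giving p = 11/19.
Let the defender play guard 1 with probability q. The attacker is indifferent when 5q − 3(1−q) = −8q + 3(1−q), giving q = 6/19.
The value is 5·(6/19) + (-3)·(13/19) = -9/19.

-9/19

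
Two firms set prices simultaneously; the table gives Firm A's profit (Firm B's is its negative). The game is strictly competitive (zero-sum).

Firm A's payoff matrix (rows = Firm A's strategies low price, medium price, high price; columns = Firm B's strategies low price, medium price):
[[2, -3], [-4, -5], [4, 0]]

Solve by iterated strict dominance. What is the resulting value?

0

Row medium price is strictly dominated by row low price (2>-4, -3>-5); eliminate medium price.
Column low price is strictly dominated by medium price for Firm B (-3<2, 0<4); eliminate low price.
Row low price is strictly dominated by row high price (0>-3); eliminate low price.
Only (high price, medium price) remains, with payoff 0.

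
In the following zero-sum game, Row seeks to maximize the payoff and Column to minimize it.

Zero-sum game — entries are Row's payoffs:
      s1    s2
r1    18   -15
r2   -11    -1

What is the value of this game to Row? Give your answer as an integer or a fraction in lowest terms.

Row minima are -15 and -11, so Row's maximin is -11; column maxima are 18 and -1, so Column's minimax is -1. These differ, so the equilibrium is in mixed strategies.
Let Row play r1 with probability p. Column is indifferent when 18p − 11(1−p) = −15p − (1−p), giving p = 10/43.
Let Column play s1 with probability q. Row is indifferent when 18q − 15(1−q) = −11q − (1−q), giving q = 14/43.
The value is 18·(14/43) + (-15)·(29/43) = -183/43.

-183/43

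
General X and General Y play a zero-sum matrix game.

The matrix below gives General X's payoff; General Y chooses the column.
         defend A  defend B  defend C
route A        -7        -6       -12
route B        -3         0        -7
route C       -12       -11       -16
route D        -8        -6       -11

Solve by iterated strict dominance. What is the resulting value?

-7

Column defend B is strictly dominated by defend A for General Y (-7<-6, -3<0, -12<-11, -8<-6); eliminate defend B.
Column defend A is strictly dominated by defend C for General Y (-12<-7, -7<-3, -16<-12, -11<-8); eliminate defend A.
Row route A is strictly dominated by row route B (-7>-12); eliminate route A.
Row route D is strictly dominated by row route B (-7>-11); eliminate route D.
Row route C is strictly dominated by row route B (-7>-16); eliminate route C.
Only (route B, defend C) remains, with payoff -7.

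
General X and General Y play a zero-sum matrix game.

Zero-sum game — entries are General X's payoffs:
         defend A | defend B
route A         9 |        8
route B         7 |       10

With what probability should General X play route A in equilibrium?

3/4

Row minima are 8 and 7, so General X's maximin is 8; column maxima are 9 and 10, so General Y's minimax is 9. These differ, so the equilibrium is in mixed strategies.
Let General X play route A with probability p. General Y is indifferent when 9p + 7(1−p) = 8p + 10(1−p), giving p = 3/4.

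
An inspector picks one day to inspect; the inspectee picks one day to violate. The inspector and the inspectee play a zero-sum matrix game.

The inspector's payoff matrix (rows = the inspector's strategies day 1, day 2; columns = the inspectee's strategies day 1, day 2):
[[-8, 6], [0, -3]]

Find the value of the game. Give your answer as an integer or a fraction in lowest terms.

-24/17

Row minima are -8 and -3, so the inspector's maximin is -3; column maxima are 0 and 6, so the inspectee's minimax is 0. These differ, so the equilibrium is in mixed strategies.
Let the inspector play day 1 with probability p. The inspectee is indifferent when −8p = 6p − 3(1−p), giving p = 3/17.
Let the inspectee play day 1 with probability q. The inspector is indifferent when −8q + 6(1−q) = −3(1−q), giving q = 9/17.
The value is -8·(9/17) + (6)·(8/17) = -24/17.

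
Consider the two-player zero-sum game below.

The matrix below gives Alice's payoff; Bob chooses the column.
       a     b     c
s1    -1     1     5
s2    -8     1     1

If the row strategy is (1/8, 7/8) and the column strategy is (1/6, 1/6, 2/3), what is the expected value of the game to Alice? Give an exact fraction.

-1/48

Against (1/6, 1/6, 2/3), each row's expected payoff is s1: 10/3; s2: -1/2.
Taking the (1/8, 7/8)-weighted average: (1/8)·(10/3) + (7/8)·(-1/2) = -1/48.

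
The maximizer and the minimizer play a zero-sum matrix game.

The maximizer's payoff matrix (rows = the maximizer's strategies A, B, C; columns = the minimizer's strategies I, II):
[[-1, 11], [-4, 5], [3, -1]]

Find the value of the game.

Row B is strictly dominated by row A, so the maximizer never plays it.
The remaining 2×2 game on (A, C) × (I, II) has no saddle point. Let the maximizer play A with probability p; indifference gives −p + 3(1−p) = 11p − (1−p), so p = 1/4.
Similarly the minimizer's optimal q on I is 3/4, and the value is -1·(3/4) + (11)·(1/4) = 2.

2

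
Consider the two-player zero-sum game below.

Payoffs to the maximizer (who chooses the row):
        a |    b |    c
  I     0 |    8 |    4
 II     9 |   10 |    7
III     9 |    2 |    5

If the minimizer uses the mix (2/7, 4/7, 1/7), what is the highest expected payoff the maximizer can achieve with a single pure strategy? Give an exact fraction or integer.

65/7

I: (0)·(2/7) + (8)·(4/7) + (4)·(1/7) = 36/7.
II: (9)·(2/7) + (10)·(4/7) + (7)·(1/7) = 65/7.
III: (9)·(2/7) + (2)·(4/7) + (5)·(1/7) = 31/7.
The best pure response is II with expected payoff 65/7.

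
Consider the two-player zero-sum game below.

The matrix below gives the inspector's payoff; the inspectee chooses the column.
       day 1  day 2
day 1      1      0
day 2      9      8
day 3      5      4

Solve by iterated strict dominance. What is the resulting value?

8

Row day 1 is strictly dominated by row day 2 (9>1, 8>0); eliminate day 1.
Column day 1 is strictly dominated by day 2 for the inspectee (8<9, 4<5); eliminate day 1.
Row day 3 is strictly dominated by row day 2 (8>4); eliminate day 3.
Only (day 2, day 2) remains, with payoff 8.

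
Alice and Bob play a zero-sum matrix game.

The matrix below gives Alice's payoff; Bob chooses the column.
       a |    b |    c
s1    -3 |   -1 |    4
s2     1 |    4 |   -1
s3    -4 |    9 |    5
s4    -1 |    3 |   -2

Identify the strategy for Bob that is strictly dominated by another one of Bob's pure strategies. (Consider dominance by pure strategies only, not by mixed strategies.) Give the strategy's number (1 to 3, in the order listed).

Bob prefers columns that give Alice less. Compare b with a: -3 < -1, 1 < 4, -4 < 9, -1 < 3.
So a strictly dominates b for Bob; b is strictly dominated.

2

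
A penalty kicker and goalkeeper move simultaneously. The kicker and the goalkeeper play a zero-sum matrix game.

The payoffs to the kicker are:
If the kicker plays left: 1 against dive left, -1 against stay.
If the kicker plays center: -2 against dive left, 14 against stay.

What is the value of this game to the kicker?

2/3

Row minima are -1 and -2, so the kicker's maximin is -1; column maxima are 1 and 14, so the goalkeeper's minimax is 1. These differ, so the equilibrium is in mixed strategies.
Let the kicker play left with probability p. The goalkeeper is indifferent when p − 2(1−p) = −p + 14(1−p), giving p = 8/9.
Let the goalkeeper play dive left with probability q. The kicker is indifferent when q − (1−q) = −2q + 14(1−q), giving q = 5/6.
The value is 1·(5/6) + (-1)·(1/6) = 2/3.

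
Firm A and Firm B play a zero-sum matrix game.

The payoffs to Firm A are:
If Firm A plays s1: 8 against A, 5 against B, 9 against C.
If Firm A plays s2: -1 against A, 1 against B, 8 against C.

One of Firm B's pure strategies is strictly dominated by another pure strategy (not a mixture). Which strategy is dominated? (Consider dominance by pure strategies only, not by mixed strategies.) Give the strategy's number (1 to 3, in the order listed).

3

Firm B prefers columns that give Firm A less. Compare C with A: 8 < 9, -1 < 8.
So A strictly dominates C for Firm B; C is strictly dominated.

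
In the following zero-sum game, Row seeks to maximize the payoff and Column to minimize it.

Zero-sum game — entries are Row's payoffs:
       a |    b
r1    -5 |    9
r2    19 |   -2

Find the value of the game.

Row minima are -5 and -2, so Row's maximin is -2; column maxima are 19 and 9, so Column's minimax is 9. These differ, so the equilibrium is in mixed strategies.
Let Row play r1 with probability p. Column is indifferent when −5p + 19(1−p) = 9p − 2(1−p), giving p = 3/5.
Let Column play a with probability q. Row is indifferent when −5q + 9(1−q) = 19q − 2(1−q), giving q = 11/35.
The value is -5·(11/35) + (9)·(24/35) = 23/5.

23/5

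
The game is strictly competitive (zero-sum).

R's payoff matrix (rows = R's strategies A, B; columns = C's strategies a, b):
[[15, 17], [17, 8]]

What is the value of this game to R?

169/11

Row minima are 15 and 8, so R's maximin is 15; column maxima are 17 and 17, so C's minimax is 17. These differ, so the equilibrium is in mixed strategies.
Let R play A with probability p. C is indifferent when 15p + 17(1−p) = 17p + 8(1−p), giving p = 9/11.
Let C play a with probability q. R is indifferent when 15q + 17(1−q) = 17q + 8(1−q), giving q = 9/11.
The value is 15·(9/11) + (17)·(2/11) = 169/11.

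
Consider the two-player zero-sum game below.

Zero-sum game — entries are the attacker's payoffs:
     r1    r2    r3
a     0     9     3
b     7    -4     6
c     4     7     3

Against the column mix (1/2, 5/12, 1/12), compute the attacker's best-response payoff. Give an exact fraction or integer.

a: (0)·(1/2) + (9)·(5/12) + (3)·(1/12) = 4.
b: (7)·(1/2) + (-4)·(5/12) + (6)·(1/12) = 7/3.
c: (4)·(1/2) + (7)·(5/12) + (3)·(1/12) = 31/6.
The best pure response is c with expected payoff 31/6.

31/6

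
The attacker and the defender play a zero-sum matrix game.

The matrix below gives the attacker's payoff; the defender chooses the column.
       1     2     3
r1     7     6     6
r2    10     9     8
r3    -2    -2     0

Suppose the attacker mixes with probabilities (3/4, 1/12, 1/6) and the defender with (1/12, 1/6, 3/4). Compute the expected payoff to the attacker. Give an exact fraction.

745/144

Against (1/12, 1/6, 3/4), each row's expected payoff is r1: 73/12; r2: 25/3; r3: -1/2.
Taking the (3/4, 1/12, 1/6)-weighted average: (3/4)·(73/12) + (1/12)·(25/3) + (1/6)·(-1/2) = 745/144.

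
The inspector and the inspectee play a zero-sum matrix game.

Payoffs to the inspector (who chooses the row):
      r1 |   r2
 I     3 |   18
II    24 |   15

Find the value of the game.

Row minima are 3 and 15, so the inspector's maximin is 15; column maxima are 24 and 18, so the inspectee's minimax is 18. These differ, so the equilibrium is in mixed strategies.
Let the inspector play I with probability p. The inspectee is indifferent when 3p + 24(1−p) = 18p + 15(1−p), giving p = 3/8.
Let the inspectee play r1 with probability q. The inspector is indifferent when 3q + 18(1−q) = 24q + 15(1−q), giving q = 1/8.
The value is 3·(1/8) + (18)·(7/8) = 129/8.

129/8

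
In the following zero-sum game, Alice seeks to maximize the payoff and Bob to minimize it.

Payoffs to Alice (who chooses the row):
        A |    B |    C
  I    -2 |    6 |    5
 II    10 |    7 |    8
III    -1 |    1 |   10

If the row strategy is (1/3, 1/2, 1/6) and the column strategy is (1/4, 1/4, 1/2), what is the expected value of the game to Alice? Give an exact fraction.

49/8

Against (1/4, 1/4, 1/2), each row's expected payoff is I: 7/2; II: 33/4; III: 5.
Taking the (1/3, 1/2, 1/6)-weighted average: (1/3)·(7/2) + (1/2)·(33/4) + (1/6)·(5) = 49/8.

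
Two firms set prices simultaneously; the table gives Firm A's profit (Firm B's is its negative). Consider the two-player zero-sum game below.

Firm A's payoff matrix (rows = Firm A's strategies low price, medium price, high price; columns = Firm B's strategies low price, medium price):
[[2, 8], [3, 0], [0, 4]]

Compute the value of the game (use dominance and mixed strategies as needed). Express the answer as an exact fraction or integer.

Row high price is strictly dominated by row low price, so Firm A never plays it.
The remaining 2×2 game on (low price, medium price) × (low price, medium price) has no saddle point. Let Firm A play low price with probability p; indifference gives 2p + 3(1−p) = 8p, so p = 1/3.
Similarly Firm B's optimal q on low price is 8/9, and the value is 2·(8/9) + (8)·(1/9) = 8/3.

8/3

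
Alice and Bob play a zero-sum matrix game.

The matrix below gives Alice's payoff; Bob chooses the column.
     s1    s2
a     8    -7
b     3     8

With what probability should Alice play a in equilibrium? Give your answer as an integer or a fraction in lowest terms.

1/4

Row minima are -7 and 3, so Alice's maximin is 3; column maxima are 8 and 8, so Bob's minimax is 8. These differ, so the equilibrium is in mixed strategies.
Let Alice play a with probability p. Bob is indifferent when 8p + 3(1−p) = −7p + 8(1−p), giving p = 1/4.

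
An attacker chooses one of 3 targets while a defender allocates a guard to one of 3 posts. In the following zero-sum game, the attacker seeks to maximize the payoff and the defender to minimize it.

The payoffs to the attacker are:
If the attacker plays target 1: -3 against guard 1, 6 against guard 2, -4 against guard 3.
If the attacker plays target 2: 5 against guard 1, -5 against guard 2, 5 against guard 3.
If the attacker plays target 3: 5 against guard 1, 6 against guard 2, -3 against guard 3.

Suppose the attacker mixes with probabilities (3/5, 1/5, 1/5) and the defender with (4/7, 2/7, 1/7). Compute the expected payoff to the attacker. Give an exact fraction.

Against (4/7, 2/7, 1/7), each row's expected payoff is target 1: -4/7; target 2: 15/7; target 3: 29/7.
Taking the (3/5, 1/5, 1/5)-weighted average: (3/5)·(-4/7) + (1/5)·(15/7) + (1/5)·(29/7) = 32/35.

32/35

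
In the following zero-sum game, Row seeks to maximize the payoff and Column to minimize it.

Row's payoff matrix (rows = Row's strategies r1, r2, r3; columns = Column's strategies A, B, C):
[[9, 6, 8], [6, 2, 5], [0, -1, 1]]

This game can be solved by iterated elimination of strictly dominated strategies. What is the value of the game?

6

Row r3 is strictly dominated by row r1 (9>0, 6>-1, 8>1); eliminate r3.
Row r2 is strictly dominated by row r1 (9>6, 6>2, 8>5); eliminate r2.
Column A is strictly dominated by B for Column (6<9); eliminate A.
Column C is strictly dominated by B for Column (6<8); eliminate C.
Only (r1, B) remains, with payoff 6.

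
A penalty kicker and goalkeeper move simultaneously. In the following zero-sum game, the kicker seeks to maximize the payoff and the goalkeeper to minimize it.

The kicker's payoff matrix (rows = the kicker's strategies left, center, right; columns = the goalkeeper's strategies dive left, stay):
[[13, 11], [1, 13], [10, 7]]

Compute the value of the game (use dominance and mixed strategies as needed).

79/7

Row right is strictly dominated by row left, so the kicker never plays it.
The remaining 2×2 game on (left, center) × (dive left, stay) has no saddle point. Let the kicker play left with probability p; indifference gives 13p + (1−p) = 11p + 13(1−p), so p = 6/7.
Similarly the goalkeeper's optimal q on dive left is 1/7, and the value is 13·(1/7) + (11)·(6/7) = 79/7.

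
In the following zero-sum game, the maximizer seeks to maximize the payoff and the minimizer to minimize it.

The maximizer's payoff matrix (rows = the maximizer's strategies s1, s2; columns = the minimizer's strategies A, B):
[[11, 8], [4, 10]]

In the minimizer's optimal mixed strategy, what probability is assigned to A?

Row minima are 8 and 4, so the maximizer's maximin is 8; column maxima are 11 and 10, so the minimizer's minimax is 10. These differ, so the equilibrium is in mixed strategies.
Let the minimizer play A with probability q. The maximizer is indifferent when 11q + 8(1−q) = 4q + 10(1−q), giving q = 2/9.

2/9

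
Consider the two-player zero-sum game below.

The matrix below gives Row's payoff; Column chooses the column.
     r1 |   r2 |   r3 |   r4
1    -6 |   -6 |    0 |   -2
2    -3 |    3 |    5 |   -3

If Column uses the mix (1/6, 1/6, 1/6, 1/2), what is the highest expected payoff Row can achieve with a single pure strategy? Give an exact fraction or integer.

-2/3

1: (-6)·(1/6) + (-6)·(1/6) + (0)·(1/6) + (-2)·(1/2) = -3.
2: (-3)·(1/6) + (3)·(1/6) + (5)·(1/6) + (-3)·(1/2) = -2/3.
The best pure response is 2 with expected payoff -2/3.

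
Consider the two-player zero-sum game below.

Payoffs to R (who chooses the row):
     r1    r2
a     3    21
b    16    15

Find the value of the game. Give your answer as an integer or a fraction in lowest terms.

291/19

Row minima are 3 and 15, so R's maximin is 15; column maxima are 16 and 21, so C's minimax is 16. These differ, so the equilibrium is in mixed strategies.
Let R play a with probability p. C is indifferent when 3p + 16(1−p) = 21p + 15(1−p), giving p = 1/19.
Let C play r1 with probability q. R is indifferent when 3q + 21(1−q) = 16q + 15(1−q), giving q = 6/19.
The value is 3·(6/19) + (21)·(13/19) = 291/19.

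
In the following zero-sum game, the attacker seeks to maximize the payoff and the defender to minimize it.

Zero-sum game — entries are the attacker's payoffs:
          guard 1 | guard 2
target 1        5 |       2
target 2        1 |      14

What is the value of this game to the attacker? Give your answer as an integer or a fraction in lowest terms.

Row minima are 2 and 1, so the attacker's maximin is 2; column maxima are 5 and 14, so the defender's minimax is 5. These differ, so the equilibrium is in mixed strategies.
Let the attacker play target 1 with probability p. The defender is indifferent when 5p + (1−p) = 2p + 14(1−p), giving p = 13/16.
Let the defender play guard 1 with probability q. The attacker is indifferent when 5q + 2(1−q) = q + 14(1−q), giving q = 3/4.
The value is 5·(3/4) + (2)·(1/4) = 17/4.

17/4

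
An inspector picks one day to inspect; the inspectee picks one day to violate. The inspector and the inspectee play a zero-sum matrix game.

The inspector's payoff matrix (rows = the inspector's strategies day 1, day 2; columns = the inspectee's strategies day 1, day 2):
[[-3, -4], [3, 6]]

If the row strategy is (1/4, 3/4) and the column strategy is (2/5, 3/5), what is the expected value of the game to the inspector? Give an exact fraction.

27/10

Against (2/5, 3/5), each row's expected payoff is day 1: -18/5; day 2: 24/5.
Taking the (1/4, 3/4)-weighted average: (1/4)·(-18/5) + (3/4)·(24/5) = 27/10.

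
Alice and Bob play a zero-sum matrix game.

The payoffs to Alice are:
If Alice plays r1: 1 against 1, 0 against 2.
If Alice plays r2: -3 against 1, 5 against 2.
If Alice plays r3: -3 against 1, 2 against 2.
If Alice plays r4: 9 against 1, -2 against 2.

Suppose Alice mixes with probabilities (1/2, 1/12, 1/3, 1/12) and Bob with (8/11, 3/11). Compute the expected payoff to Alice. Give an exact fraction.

Against (8/11, 3/11), each row's expected payoff is r1: 8/11; r2: -9/11; r3: -18/11; r4: 6.
Taking the (1/2, 1/12, 1/3, 1/12)-weighted average: (1/2)·(8/11) + (1/12)·(-9/11) + (1/3)·(-18/11) + (1/12)·(6) = 1/4.

1/4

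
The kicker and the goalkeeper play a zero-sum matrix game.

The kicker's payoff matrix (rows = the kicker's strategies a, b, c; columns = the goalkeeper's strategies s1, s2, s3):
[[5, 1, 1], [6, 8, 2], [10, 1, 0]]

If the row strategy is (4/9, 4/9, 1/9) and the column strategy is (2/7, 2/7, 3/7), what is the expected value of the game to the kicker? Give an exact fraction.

218/63

Against (2/7, 2/7, 3/7), each row's expected payoff is a: 15/7; b: 34/7; c: 22/7.
Taking the (4/9, 4/9, 1/9)-weighted average: (4/9)·(15/7) + (4/9)·(34/7) + (1/9)·(22/7) = 218/63.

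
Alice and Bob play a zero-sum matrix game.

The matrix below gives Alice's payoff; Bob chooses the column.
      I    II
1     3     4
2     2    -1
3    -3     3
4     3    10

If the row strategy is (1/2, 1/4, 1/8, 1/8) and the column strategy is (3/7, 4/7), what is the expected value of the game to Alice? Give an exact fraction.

Against (3/7, 4/7), each row's expected payoff is 1: 25/7; 2: 2/7; 3: 3/7; 4: 7.
Taking the (1/2, 1/4, 1/8, 1/8)-weighted average: (1/2)·(25/7) + (1/4)·(2/7) + (1/8)·(3/7) + (1/8)·(7) = 39/14.

39/14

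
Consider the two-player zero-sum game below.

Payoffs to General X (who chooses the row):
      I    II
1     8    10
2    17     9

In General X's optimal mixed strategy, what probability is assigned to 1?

4/5

Row minima are 8 and 9, so General X's maximin is 9; column maxima are 17 and 10, so General Y's minimax is 10. These differ, so the equilibrium is in mixed strategies.
Let General X play 1 with probability p. General Y is indifferent when 8p + 17(1−p) = 10p + 9(1−p), giving p = 4/5.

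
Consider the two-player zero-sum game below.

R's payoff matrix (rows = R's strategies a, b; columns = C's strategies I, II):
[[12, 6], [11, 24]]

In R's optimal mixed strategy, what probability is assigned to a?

Row minima are 6 and 11, so R's maximin is 11; column maxima are 12 and 24, so C's minimax is 12. These differ, so the equilibrium is in mixed strategies.
Let R play a with probability p. C is indifferent when 12p + 11(1−p) = 6p + 24(1−p), giving p = 13/19.

13/19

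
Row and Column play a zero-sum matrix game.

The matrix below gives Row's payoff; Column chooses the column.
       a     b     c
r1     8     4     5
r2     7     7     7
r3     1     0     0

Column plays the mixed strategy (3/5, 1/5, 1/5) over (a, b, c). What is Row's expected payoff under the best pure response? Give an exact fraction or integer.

7

r1: (8)·(3/5) + (4)·(1/5) + (5)·(1/5) = 33/5.
r2: (7)·(3/5) + (7)·(1/5) + (7)·(1/5) = 7.
r3: (1)·(3/5) + (0)·(1/5) + (0)·(1/5) = 3/5.
The best pure response is r2 with expected payoff 7.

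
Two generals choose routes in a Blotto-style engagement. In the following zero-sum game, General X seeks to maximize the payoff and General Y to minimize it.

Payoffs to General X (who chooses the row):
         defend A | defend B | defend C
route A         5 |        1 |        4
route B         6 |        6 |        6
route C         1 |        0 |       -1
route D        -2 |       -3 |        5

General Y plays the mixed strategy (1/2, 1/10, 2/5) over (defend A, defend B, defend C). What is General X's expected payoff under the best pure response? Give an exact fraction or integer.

route A: (5)·(1/2) + (1)·(1/10) + (4)·(2/5) = 21/5.
route B: (6)·(1/2) + (6)·(1/10) + (6)·(2/5) = 6.
route C: (1)·(1/2) + (0)·(1/10) + (-1)·(2/5) = 1/10.
route D: (-2)·(1/2) + (-3)·(1/10) + (5)·(2/5) = 7/10.
The best pure response is route B with expected payoff 6.

6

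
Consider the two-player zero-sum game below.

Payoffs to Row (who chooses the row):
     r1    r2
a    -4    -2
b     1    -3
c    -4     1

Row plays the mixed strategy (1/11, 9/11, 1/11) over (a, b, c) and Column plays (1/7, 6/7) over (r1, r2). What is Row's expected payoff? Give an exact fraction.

Against (1/7, 6/7), each row's expected payoff is a: -16/7; b: -17/7; c: 2/7.
Taking the (1/11, 9/11, 1/11)-weighted average: (1/11)·(-16/7) + (9/11)·(-17/7) + (1/11)·(2/7) = -167/77.

-167/77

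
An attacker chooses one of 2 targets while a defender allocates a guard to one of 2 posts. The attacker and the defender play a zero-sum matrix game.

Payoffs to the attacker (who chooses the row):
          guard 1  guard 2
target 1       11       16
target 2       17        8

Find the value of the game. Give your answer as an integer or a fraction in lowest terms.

Row minima are 11 and 8, so the attacker's maximin is 11; column maxima are 17 and 16, so the defender's minimax is 16. These differ, so the equilibrium is in mixed strategies.
Let the attacker play target 1 with probability p. The defender is indifferent when 11p + 17(1−p) = 16p + 8(1−p), giving p = 9/14.
Let the defender play guard 1 with probability q. The attacker is indifferent when 11q + 16(1−q) = 17q + 8(1−q), giving q = 4/7.
The value is 11·(4/7) + (16)·(3/7) = 92/7.

92/7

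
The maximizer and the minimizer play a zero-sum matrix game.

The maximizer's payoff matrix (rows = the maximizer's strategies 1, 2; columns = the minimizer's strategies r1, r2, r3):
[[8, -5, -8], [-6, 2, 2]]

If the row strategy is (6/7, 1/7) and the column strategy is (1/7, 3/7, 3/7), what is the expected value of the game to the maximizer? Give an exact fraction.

Against (1/7, 3/7, 3/7), each row's expected payoff is 1: -31/7; 2: 6/7.
Taking the (6/7, 1/7)-weighted average: (6/7)·(-31/7) + (1/7)·(6/7) = -180/49.

-180/49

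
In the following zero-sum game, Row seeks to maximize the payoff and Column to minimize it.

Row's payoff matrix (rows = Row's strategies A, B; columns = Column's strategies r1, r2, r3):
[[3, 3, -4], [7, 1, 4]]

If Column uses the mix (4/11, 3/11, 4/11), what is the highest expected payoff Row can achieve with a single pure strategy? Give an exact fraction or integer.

A: (3)·(4/11) + (3)·(3/11) + (-4)·(4/11) = 5/11.
B: (7)·(4/11) + (1)·(3/11) + (4)·(4/11) = 47/11.
The best pure response is B with expected payoff 47/11.

47/11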